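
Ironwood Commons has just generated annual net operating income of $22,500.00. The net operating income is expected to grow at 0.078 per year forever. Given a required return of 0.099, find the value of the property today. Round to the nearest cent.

D₁ = D₀ × (1 + g) = $22,500.00 × 1.078 = $24,255.0000
Growing perpetuity: P = D₁ / (r − g) = $24,255.0000 / (0.099 − 0.078) = $1,155,000.00

$1155000.00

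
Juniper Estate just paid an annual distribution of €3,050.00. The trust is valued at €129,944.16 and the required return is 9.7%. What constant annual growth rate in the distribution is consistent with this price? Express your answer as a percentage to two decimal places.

7.18%

P = D₀(1+g)/(r−g) ⇒ P(r−g) = D₀(1+g) ⇒ g(P+D₀) = P·r − D₀
g = (P·r − D₀)/(P + D₀) = (€129,944.16×0.097 − €3,050.00) / (€129,944.16 + €3,050.00) = 0.071842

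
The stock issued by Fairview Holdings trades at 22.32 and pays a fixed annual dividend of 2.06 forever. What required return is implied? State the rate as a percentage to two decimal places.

P = C/r ⇒ r = C/P = 2.06/22.32 = 0.092294

9.23%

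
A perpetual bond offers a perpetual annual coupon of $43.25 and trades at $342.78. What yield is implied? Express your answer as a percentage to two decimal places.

12.62%

P = C/r ⇒ r = C/P = $43.25/$342.78 = 0.126174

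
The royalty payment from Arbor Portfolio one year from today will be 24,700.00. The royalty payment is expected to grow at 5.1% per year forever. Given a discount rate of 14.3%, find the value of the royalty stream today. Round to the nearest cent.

Growing perpetuity: P = D₁ / (r − g) = 24,700.0000 / (0.143 − 0.051) = 268,478.26

268478.26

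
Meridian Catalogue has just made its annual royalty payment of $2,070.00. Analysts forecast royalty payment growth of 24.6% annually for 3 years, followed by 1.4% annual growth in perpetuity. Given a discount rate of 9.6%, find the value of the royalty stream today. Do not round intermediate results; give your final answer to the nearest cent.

D_1 = 2579.22000
D_2 = 3213.70812
D_3 = 4004.28032
Terminal value at year 3: TV = D_3×(1+g_2)/(r−g_2) = 4060.34024/0.082 = 49516.34441
P_0 = D_1/(1+r)^1 + D_2/(1+r)^2 + D_3/(1+r)^3 + TV/(1+r)^3
    = 2353.30292 + 2675.37905 + 3041.53494 + 37611.17598 = 45681.39289

$45681.39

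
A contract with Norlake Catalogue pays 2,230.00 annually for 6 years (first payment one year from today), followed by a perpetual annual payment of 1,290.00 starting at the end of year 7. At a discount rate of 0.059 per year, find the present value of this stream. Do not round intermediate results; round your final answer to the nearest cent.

PV of 6-year annuity: 2,230.00 × [1 − (1+0.059)^−6] / 0.059 = 11000.17076
Perpetuity value at year 6: 1,290.00 / 0.059 = 21864.40678
PV of perpetuity: 21864.40678 / (1+0.059)^6 = 15501.07930
Total PV = 11000.17076 + 15501.07930 = 26501.25006

26501.25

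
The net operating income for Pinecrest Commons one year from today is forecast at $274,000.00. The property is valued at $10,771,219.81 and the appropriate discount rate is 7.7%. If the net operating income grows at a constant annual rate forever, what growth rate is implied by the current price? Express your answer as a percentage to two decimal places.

P = D₁/(r−g) ⇒ g = r − D₁/P = 0.077 − $274,000.00/$10,771,219.81 = 0.051562

5.16%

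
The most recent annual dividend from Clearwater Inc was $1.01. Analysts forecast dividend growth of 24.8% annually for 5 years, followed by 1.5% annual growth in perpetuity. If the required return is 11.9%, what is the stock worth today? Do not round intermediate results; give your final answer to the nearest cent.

D_1 = 1.26048
D_2 = 1.57308
D_3 = 1.96320
D_4 = 2.45008
D_5 = 3.05770
Terminal value at year 5: TV = D_5×(1+g_2)/(r−g_2) = 3.10356/0.104 = 29.84194
P_0 = D_1/(1+r)^1 + D_2/(1+r)^2 + D_3/(1+r)^3 + D_4/(1+r)^4 + D_5/(1+r)^5 + TV/(1+r)^5
    = 1.12643 + 1.25629 + 1.40112 + 1.56264 + 1.74279 + 17.00891 = 24.09818

$24.10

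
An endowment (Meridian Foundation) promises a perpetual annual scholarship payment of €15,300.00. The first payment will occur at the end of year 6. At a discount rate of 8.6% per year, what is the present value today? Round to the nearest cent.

€117772.49

Value at end of year 5: C / r = €15,300.00 / 0.086 = €177,906.9767
Discount to today: PV = €177,906.9767 / (1 + 0.086)^5 = €177,906.9767 / 1.510599 = €117,772.49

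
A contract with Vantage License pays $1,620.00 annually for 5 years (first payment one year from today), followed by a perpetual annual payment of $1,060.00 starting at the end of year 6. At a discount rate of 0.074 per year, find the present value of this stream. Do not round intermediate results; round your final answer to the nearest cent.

$16596.05

PV of 5-year annuity: $1,620.00 × [1 − (1+0.074)^−5] / 0.074 = 6571.78174
Perpetuity value at year 5: $1,060.00 / 0.074 = 14324.32432
PV of perpetuity: 14324.32432 / (1+0.074)^5 = 10024.26961
Total PV = 6571.78174 + 10024.26961 = 16596.05134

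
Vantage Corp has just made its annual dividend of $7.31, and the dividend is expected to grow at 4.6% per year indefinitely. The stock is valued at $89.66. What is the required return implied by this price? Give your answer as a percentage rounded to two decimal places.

D₁ = $7.31 × 1.046 = $7.6463
P = D₁/(r − g) ⇒ r = D₁/P + g = $7.6463/$89.66 + 0.046 = 0.085281 + 0.046 = 0.131281

13.13%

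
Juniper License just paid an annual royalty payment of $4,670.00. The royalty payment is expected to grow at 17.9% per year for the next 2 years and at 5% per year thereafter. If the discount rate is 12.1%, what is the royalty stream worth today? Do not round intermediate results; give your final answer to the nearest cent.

D_1 = 5505.93000
D_2 = 6491.49147
Terminal value at year 2: TV = D_2×(1+g_2)/(r−g_2) = 6816.06604/0.071 = 96000.93019
P_0 = D_1/(1+r)^1 + D_2/(1+r)^2 + TV/(1+r)^2
    = 4911.62355 + 5165.74859 + 76394.87347 = 86472.24561

$86472.25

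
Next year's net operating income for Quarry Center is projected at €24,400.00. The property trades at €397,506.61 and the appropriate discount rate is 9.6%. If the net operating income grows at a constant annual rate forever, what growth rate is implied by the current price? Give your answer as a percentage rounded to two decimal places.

P = D₁/(r−g) ⇒ g = r − D₁/P = 0.096 − €24,400.00/€397,506.61 = 0.034617

3.46%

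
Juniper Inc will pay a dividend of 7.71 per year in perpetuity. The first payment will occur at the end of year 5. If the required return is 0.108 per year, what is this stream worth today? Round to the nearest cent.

47.37

Value at end of year 4: C / r = 7.71 / 0.108 = 71.3889
Discount to today: PV = 71.3889 / (1 + 0.108)^4 = 71.3889 / 1.507159 = 47.37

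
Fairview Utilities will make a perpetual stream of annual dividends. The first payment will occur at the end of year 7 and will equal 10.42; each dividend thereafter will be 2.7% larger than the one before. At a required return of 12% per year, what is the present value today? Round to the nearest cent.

Value at end of year 6: C₁ / (r − g) = 10.42 / (0.12 − 0.027) = 112.0430
Discount to today: PV = 112.0430 / (1 + 0.12)^6 = 112.0430 / 1.973823 = 56.76

56.76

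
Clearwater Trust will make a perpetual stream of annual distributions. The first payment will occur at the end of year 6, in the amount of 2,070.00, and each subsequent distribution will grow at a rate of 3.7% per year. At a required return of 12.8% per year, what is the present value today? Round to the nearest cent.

Value at end of year 5: C₁ / (r − g) = 2,070.00 / (0.128 − 0.037) = 22,747.2527
Discount to today: PV = 22,747.2527 / (1 + 0.128)^5 = 22,747.2527 / 1.826188 = 12,456.14

12456.14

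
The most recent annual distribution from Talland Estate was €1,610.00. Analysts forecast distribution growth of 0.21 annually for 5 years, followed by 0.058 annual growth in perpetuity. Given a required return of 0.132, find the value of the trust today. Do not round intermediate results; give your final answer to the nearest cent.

D_1 = 1948.10000
D_2 = 2357.20100
D_3 = 2852.21321
D_4 = 3451.17798
D_5 = 4175.92536
Terminal value at year 5: TV = D_5×(1+g_2)/(r−g_2) = 4418.12903/0.074 = 59704.44637
P_0 = D_1/(1+r)^1 + D_2/(1+r)^2 + D_3/(1+r)^3 + D_4/(1+r)^4 + D_5/(1+r)^5 + TV/(1+r)^5
    = 1720.93640 + 1839.51682 + 1966.26798 + 2101.75287 + 2246.57330 + 32119.92639 = 41994.97376

€41994.97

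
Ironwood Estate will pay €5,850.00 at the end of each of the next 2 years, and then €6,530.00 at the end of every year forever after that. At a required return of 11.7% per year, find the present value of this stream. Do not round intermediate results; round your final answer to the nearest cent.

€54658.18

PV of 2-year annuity: €5,850.00 × [1 − (1+0.117)^−2] / 0.117 = 9925.91102
Perpetuity value at year 2: €6,530.00 / 0.117 = 55811.96581
PV of perpetuity: 55811.96581 / (1+0.117)^2 = 44732.27368
Total PV = 9925.91102 + 44732.27368 = 54658.18470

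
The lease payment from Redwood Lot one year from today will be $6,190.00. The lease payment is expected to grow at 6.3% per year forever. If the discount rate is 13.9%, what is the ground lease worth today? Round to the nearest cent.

$81447.37

Growing perpetuity: P = D₁ / (r − g) = $6,190.0000 / (0.139 − 0.063) = $81,447.37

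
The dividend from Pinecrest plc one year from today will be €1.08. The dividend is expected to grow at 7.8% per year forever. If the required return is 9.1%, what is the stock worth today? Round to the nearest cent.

€83.08

Growing perpetuity: P = D₁ / (r − g) = €1.0800 / (0.091 − 0.078) = €83.08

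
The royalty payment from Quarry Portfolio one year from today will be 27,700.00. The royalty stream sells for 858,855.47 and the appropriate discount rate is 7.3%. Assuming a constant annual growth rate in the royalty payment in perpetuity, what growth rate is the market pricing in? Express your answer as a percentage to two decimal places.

4.07%

P = D₁/(r−g) ⇒ g = r − D₁/P = 0.073 − 27,700.00/858,855.47 = 0.040748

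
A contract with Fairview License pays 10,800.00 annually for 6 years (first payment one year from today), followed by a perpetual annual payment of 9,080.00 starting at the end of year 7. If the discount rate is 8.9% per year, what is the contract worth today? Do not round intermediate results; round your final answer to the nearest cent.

109761.31

PV of 6-year annuity: 10,800.00 × [1 − (1+0.089)^−6] / 0.089 = 48592.70728
Perpetuity value at year 6: 9,080.00 / 0.089 = 102022.47191
PV of perpetuity: 102022.47191 / (1+0.089)^6 = 61168.60319
Total PV = 48592.70728 + 61168.60319 = 109761.31048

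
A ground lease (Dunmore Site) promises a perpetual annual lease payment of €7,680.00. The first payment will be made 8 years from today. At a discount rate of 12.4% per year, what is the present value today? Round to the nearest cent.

Value at end of year 7: C / r = €7,680.00 / 0.124 = €61,935.4839
Discount to today: PV = €61,935.4839 / (1 + 0.124)^7 = €61,935.4839 / 2.266544 = €27,325.96

€27325.96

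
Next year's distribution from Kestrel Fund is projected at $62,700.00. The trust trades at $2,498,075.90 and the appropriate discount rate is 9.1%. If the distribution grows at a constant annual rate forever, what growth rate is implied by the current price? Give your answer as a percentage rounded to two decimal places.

6.59%

P = D₁/(r−g) ⇒ g = r − D₁/P = 0.091 − $62,700.00/$2,498,075.90 = 0.065901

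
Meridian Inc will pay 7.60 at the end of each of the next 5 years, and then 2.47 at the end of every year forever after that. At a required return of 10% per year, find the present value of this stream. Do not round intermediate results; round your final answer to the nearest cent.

44.15

PV of 5-year annuity: 7.60 × [1 − (1+0.1)^−5] / 0.1 = 28.80998
Perpetuity value at year 5: 2.47 / 0.1 = 24.70000
PV of perpetuity: 24.70000 / (1+0.1)^5 = 15.33676
Total PV = 28.80998 + 15.33676 = 44.14674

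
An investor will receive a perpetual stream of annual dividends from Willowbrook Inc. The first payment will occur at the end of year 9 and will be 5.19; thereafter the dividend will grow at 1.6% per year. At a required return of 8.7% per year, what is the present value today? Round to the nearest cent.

Value at end of year 8: C₁ / (r − g) = 5.19 / (0.087 − 0.016) = 73.0986
Discount to today: PV = 73.0986 / (1 + 0.087)^8 = 73.0986 / 1.949110 = 37.50

37.50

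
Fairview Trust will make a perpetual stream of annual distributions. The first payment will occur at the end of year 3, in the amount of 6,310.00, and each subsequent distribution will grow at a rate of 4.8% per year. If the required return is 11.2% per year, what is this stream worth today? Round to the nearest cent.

Value at end of year 2: C₁ / (r − g) = 6,310.00 / (0.112 − 0.048) = 98,593.7500
Discount to today: PV = 98,593.7500 / (1 + 0.112)^2 = 98,593.7500 / 1.236544 = 79,733.31

79733.31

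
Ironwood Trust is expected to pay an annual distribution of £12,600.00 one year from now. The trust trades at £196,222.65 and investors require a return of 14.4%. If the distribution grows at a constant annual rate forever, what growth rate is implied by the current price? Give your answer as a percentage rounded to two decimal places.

7.98%

P = D₁/(r−g) ⇒ g = r − D₁/P = 0.144 − £12,600.00/£196,222.65 = 0.079787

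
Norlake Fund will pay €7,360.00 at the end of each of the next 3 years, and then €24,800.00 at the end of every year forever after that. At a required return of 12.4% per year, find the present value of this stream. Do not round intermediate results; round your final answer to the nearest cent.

PV of 3-year annuity: €7,360.00 × [1 − (1+0.124)^−3] / 0.124 = 17556.67569
Perpetuity value at year 3: €24,800.00 / 0.124 = 200000.00000
PV of perpetuity: 200000.00000 / (1+0.124)^3 = 140841.63627
Total PV = 17556.67569 + 140841.63627 = 158398.31196

€158398.31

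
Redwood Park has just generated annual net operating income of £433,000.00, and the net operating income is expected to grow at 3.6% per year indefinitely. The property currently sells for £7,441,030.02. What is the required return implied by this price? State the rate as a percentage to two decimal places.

9.63%

D₁ = £433,000.00 × 1.036 = £448,588.0000
P = D₁/(r − g) ⇒ r = D₁/P + g = £448,588.0000/£7,441,030.02 + 0.036 = 0.060286 + 0.036 = 0.096286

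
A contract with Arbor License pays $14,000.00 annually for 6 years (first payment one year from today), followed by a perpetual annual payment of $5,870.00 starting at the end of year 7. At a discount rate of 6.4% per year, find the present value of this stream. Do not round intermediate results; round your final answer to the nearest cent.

$131199.06

PV of 6-year annuity: $14,000.00 × [1 − (1+0.064)^−6] / 0.064 = 67985.77695
Perpetuity value at year 6: $5,870.00 / 0.064 = 91718.75000
PV of perpetuity: 91718.75000 / (1+0.064)^6 = 63213.28495
Total PV = 67985.77695 + 63213.28495 = 131199.06190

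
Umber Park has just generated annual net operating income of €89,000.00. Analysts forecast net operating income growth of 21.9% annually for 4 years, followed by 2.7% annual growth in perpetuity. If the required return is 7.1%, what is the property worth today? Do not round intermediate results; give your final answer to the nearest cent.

D_1 = 108491.00000
D_2 = 132250.52900
D_3 = 161213.39485
D_4 = 196519.12832
Terminal value at year 4: TV = D_4×(1+g_2)/(r−g_2) = 201825.14479/0.044 = 4586935.10882
P_0 = D_1/(1+r)^1 + D_2/(1+r)^2 + D_3/(1+r)^3 + D_4/(1+r)^4 + TV/(1+r)^4
    = 101298.78618 + 115297.12451 + 131229.87375 + 149364.34743 + 3486299.65479 = 3983489.78666

€3983489.79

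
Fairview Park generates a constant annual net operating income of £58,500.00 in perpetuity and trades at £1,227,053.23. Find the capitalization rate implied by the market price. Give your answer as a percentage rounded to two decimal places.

P = C/r ⇒ r = C/P = £58,500.00/£1,227,053.23 = 0.047675

4.77%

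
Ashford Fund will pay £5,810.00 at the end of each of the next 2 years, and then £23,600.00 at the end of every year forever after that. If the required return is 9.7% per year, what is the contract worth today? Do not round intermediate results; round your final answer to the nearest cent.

£212299.01

PV of 2-year annuity: £5,810.00 × [1 − (1+0.097)^−2] / 0.097 = 10124.21380
Perpetuity value at year 2: £23,600.00 / 0.097 = 243298.96907
PV of perpetuity: 243298.96907 / (1+0.097)^2 = 202174.79599
Total PV = 10124.21380 + 202174.79599 = 212299.00979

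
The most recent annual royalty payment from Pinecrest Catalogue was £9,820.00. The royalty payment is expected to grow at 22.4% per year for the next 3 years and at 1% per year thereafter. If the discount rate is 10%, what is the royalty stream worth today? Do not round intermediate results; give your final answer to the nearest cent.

£188444.74

D_1 = 12019.68000
D_2 = 14712.08832
D_3 = 18007.59610
Terminal value at year 3: TV = D_3×(1+g_2)/(r−g_2) = 18187.67206/0.09 = 202085.24516
P_0 = D_1/(1+r)^1 + D_2/(1+r)^2 + D_3/(1+r)^3 + TV/(1+r)^3
    = 10926.98182 + 12158.75068 + 13529.37348 + 151829.63574 = 188444.74171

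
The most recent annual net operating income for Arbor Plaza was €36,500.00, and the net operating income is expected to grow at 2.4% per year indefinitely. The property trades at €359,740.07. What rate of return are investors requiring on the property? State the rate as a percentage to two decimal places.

D₁ = €36,500.00 × 1.024 = €37,376.0000
P = D₁/(r − g) ⇒ r = D₁/P + g = €37,376.0000/€359,740.07 + 0.024 = 0.103897 + 0.024 = 0.127897

12.79%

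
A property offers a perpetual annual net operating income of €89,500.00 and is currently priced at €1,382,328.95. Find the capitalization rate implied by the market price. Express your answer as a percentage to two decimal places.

6.47%

P = C/r ⇒ r = C/P = €89,500.00/€1,382,328.95 = 0.064746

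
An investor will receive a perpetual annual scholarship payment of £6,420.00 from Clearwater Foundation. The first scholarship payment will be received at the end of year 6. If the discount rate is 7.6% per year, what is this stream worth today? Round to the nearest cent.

£58567.96

Value at end of year 5: C / r = £6,420.00 / 0.076 = £84,473.6842
Discount to today: PV = £84,473.6842 / (1 + 0.076)^5 = £84,473.6842 / 1.442319 = £58,567.96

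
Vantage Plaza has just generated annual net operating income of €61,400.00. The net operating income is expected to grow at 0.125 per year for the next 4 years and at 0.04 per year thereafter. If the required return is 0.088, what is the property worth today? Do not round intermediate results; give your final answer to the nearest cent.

€1787942.80

D_1 = 69075.00000
D_2 = 77709.37500
D_3 = 87423.04688
D_4 = 98350.92773
Terminal value at year 4: TV = D_4×(1+g_2)/(r−g_2) = 102284.96484/0.048 = 2130936.76758
P_0 = D_1/(1+r)^1 + D_2/(1+r)^2 + D_3/(1+r)^3 + D_4/(1+r)^4 + TV/(1+r)^4
    = 63488.05147 + 65647.11204 + 67879.59655 + 70188.00195 + 1520740.04227 = 1787942.80429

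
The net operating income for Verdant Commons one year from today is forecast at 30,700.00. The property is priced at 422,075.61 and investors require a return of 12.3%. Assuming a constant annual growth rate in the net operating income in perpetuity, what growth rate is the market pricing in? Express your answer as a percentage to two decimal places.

5.03%

P = D₁/(r−g) ⇒ g = r − D₁/P = 0.123 − 30,700.00/422,075.61 = 0.050264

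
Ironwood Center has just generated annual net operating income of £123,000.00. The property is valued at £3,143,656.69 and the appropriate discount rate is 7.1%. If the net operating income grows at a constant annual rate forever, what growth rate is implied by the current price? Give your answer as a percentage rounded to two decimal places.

3.07%

P = D₀(1+g)/(r−g) ⇒ P(r−g) = D₀(1+g) ⇒ g(P+D₀) = P·r − D₀
g = (P·r − D₀)/(P + D₀) = (£3,143,656.69×0.071 − £123,000.00) / (£3,143,656.69 + £123,000.00) = 0.030673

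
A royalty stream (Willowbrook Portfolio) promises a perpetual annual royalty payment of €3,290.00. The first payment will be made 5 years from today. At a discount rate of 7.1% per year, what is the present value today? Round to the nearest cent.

€35219.21

Value at end of year 4: C / r = €3,290.00 / 0.071 = €46,338.0282
Discount to today: PV = €46,338.0282 / (1 + 0.071)^4 = €46,338.0282 / 1.315703 = €35,219.21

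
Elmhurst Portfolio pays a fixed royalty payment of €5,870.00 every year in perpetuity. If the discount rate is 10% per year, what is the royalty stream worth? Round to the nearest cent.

Level perpetuity: PV = C / r = €5,870.00 / 0.1 = €58,700.00

€58700.00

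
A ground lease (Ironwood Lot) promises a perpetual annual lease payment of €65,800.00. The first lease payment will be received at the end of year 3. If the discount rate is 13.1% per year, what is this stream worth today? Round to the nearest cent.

Value at end of year 2: C / r = €65,800.00 / 0.131 = €502,290.0763
Discount to today: PV = €502,290.0763 / (1 + 0.131)^2 = €502,290.0763 / 1.279161 = €392,671.51

€392671.51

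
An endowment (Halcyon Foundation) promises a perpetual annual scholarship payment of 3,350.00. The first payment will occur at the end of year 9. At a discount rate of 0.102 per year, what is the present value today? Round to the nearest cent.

15100.52

Value at end of year 8: C / r = 3,350.00 / 0.102 = 32,843.1373
Discount to today: PV = 32,843.1373 / (1 + 0.102)^8 = 32,843.1373 / 2.174967 = 15,100.52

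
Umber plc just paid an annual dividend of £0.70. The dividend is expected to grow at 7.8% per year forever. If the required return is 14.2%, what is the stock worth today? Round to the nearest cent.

£11.79

D₁ = D₀ × (1 + g) = £0.70 × 1.078 = £0.7546
Growing perpetuity: P = D₁ / (r − g) = £0.7546 / (0.142 − 0.078) = £11.79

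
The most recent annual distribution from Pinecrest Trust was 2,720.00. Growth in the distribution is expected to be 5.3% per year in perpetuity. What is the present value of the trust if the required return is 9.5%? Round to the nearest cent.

68194.29

D₁ = D₀ × (1 + g) = 2,720.00 × 1.053 = 2,864.1600
Growing perpetuity: P = D₁ / (r − g) = 2,864.1600 / (0.095 − 0.053) = 68,194.29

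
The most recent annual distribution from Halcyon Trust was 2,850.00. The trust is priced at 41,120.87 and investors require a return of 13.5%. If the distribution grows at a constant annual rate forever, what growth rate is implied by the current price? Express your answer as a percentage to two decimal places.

P = D₀(1+g)/(r−g) ⇒ P(r−g) = D₀(1+g) ⇒ g(P+D₀) = P·r − D₀
g = (P·r − D₀)/(P + D₀) = (41,120.87×0.135 − 2,850.00) / (41,120.87 + 2,850.00) = 0.061434

6.14%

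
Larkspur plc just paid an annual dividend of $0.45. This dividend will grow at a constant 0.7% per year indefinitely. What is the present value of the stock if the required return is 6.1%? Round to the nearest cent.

D₁ = D₀ × (1 + g) = $0.45 × 1.007 = $0.4532
Growing perpetuity: P = D₁ / (r − g) = $0.4532 / (0.061 − 0.007) = $8.39

$8.39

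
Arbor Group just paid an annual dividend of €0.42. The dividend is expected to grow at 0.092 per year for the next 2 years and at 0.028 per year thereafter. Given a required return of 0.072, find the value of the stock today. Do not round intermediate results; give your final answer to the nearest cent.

€11.05

D_1 = 0.45864
D_2 = 0.50083
Terminal value at year 2: TV = D_2×(1+g_2)/(r−g_2) = 0.51486/0.044 = 11.70132
P_0 = D_1/(1+r)^1 + D_2/(1+r)^2 + TV/(1+r)^2
    = 0.42784 + 0.43582 + 10.18229 = 11.04594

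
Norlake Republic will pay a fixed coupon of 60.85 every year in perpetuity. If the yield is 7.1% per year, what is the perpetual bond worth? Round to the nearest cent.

857.04

Level perpetuity: PV = C / r = 60.85 / 0.071 = 857.04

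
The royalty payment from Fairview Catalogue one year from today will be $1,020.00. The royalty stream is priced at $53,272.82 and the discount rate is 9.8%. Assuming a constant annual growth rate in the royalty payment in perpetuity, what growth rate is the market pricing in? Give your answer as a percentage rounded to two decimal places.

7.89%

P = D₁/(r−g) ⇒ g = r − D₁/P = 0.098 − $1,020.00/$53,272.82 = 0.078853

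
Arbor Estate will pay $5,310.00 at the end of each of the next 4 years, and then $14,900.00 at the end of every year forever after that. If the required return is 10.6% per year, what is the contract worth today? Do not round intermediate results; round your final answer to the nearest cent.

PV of 4-year annuity: $5,310.00 × [1 − (1+0.106)^−4] / 0.106 = 16615.67337
Perpetuity value at year 4: $14,900.00 / 0.106 = 140566.03774
PV of perpetuity: 140566.03774 / (1+0.106)^4 = 93942.02018
Total PV = 16615.67337 + 93942.02018 = 110557.69355

$110557.69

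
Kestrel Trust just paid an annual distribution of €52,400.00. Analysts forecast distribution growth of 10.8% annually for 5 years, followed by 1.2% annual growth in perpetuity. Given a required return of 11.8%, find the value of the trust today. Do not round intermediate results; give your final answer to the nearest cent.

€733347.74

D_1 = 58059.20000
D_2 = 64329.59360
D_3 = 71277.18971
D_4 = 78975.12620
D_5 = 87504.43983
Terminal value at year 5: TV = D_5×(1+g_2)/(r−g_2) = 88554.49310/0.106 = 835419.74627
P_0 = D_1/(1+r)^1 + D_2/(1+r)^2 + D_3/(1+r)^3 + D_4/(1+r)^4 + D_5/(1+r)^5 + TV/(1+r)^5
    = 51931.30590 + 51466.80406 + 51006.45698 + 50550.22749 + 50098.07876 + 478294.86516 = 733347.73835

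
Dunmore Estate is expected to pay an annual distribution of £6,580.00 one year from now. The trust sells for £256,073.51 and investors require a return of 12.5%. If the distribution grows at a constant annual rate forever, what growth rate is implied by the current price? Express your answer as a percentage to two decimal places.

P = D₁/(r−g) ⇒ g = r − D₁/P = 0.125 − £6,580.00/£256,073.51 = 0.099304

9.93%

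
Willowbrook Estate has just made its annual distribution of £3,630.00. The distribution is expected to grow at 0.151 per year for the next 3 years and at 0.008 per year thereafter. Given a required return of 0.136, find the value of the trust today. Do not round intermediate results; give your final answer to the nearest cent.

£40913.77

D_1 = 4178.13000
D_2 = 4809.02763
D_3 = 5535.19080
Terminal value at year 3: TV = D_3×(1+g_2)/(r−g_2) = 5579.47233/0.128 = 43589.62757
P_0 = D_1/(1+r)^1 + D_2/(1+r)^2 + D_3/(1+r)^3 + TV/(1+r)^3
    = 3677.93134 + 3726.49557 + 3775.70106 + 29733.64584 = 40913.77381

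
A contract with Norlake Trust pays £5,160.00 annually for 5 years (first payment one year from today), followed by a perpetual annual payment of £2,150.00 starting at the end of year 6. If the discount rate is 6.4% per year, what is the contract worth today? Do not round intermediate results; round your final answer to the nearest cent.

PV of 5-year annuity: £5,160.00 × [1 − (1+0.064)^−5] / 0.064 = 21501.30229
Perpetuity value at year 5: £2,150.00 / 0.064 = 33593.75000
PV of perpetuity: 33593.75000 / (1+0.064)^5 = 24634.87405
Total PV = 21501.30229 + 24634.87405 = 46136.17634

£46136.18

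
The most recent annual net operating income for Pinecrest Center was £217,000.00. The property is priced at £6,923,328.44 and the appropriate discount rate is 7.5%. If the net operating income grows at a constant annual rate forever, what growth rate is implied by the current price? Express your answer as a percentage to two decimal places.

4.23%

P = D₀(1+g)/(r−g) ⇒ P(r−g) = D₀(1+g) ⇒ g(P+D₀) = P·r − D₀
g = (P·r − D₀)/(P + D₀) = (£6,923,328.44×0.075 − £217,000.00) / (£6,923,328.44 + £217,000.00) = 0.042330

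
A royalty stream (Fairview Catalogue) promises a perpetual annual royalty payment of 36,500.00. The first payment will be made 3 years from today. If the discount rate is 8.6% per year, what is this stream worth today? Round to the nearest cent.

359860.98

Value at end of year 2: C / r = 36,500.00 / 0.086 = 424,418.6047
Discount to today: PV = 424,418.6047 / (1 + 0.086)^2 = 424,418.6047 / 1.179396 = 359,860.98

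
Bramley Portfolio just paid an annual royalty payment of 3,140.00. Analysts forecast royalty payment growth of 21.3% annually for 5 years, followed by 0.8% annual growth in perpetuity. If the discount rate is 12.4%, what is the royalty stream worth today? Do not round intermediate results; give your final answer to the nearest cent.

D_1 = 3808.82000
D_2 = 4620.09866
D_3 = 5604.17967
D_4 = 6797.86995
D_5 = 8245.81624
Terminal value at year 5: TV = D_5×(1+g_2)/(r−g_2) = 8311.78277/0.116 = 71653.29977
P_0 = D_1/(1+r)^1 + D_2/(1+r)^2 + D_3/(1+r)^3 + D_4/(1+r)^4 + D_5/(1+r)^5 + TV/(1+r)^5
    = 3388.62989 + 3656.94667 + 3946.50918 + 4258.99967 + 4596.23363 + 39939.68535 = 59787.00440

59787.00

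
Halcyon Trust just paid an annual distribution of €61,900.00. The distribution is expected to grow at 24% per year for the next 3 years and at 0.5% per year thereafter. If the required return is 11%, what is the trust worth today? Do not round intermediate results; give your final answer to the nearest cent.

D_1 = 76756.00000
D_2 = 95177.44000
D_3 = 118020.02560
Terminal value at year 3: TV = D_3×(1+g_2)/(r−g_2) = 118610.12573/0.105 = 1129620.24503
P_0 = D_1/(1+r)^1 + D_2/(1+r)^2 + D_3/(1+r)^3 + TV/(1+r)^3
    = 69149.54955 + 77248.14544 + 86295.22554 + 825968.58731 = 1058661.50784

€1058661.51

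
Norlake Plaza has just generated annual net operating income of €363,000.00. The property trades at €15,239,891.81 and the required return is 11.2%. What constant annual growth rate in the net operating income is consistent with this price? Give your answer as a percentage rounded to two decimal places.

P = D₀(1+g)/(r−g) ⇒ P(r−g) = D₀(1+g) ⇒ g(P+D₀) = P·r − D₀
g = (P·r − D₀)/(P + D₀) = (€15,239,891.81×0.112 − €363,000.00) / (€15,239,891.81 + €363,000.00) = 0.086129

8.61%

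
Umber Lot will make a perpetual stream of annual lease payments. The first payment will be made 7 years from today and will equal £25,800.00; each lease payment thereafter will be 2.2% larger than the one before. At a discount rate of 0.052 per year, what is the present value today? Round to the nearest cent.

Value at end of year 6: C₁ / (r − g) = £25,800.00 / (0.052 − 0.022) = £860,000.0000
Discount to today: PV = £860,000.0000 / (1 + 0.052)^6 = £860,000.0000 / 1.355484 = £634,459.66

£634459.66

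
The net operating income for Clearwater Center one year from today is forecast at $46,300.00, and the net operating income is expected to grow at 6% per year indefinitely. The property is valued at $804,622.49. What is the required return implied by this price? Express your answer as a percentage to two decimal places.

P = D₁/(r − g) ⇒ r = D₁/P + g = $46,300.0000/$804,622.49 + 0.06 = 0.057543 + 0.06 = 0.117543

11.75%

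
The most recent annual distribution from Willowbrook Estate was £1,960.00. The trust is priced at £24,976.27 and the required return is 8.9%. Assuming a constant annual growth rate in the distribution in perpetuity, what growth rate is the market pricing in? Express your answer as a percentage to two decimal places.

0.98%

P = D₀(1+g)/(r−g) ⇒ P(r−g) = D₀(1+g) ⇒ g(P+D₀) = P·r − D₀
g = (P·r − D₀)/(P + D₀) = (£24,976.27×0.089 − £1,960.00) / (£24,976.27 + £1,960.00) = 0.009760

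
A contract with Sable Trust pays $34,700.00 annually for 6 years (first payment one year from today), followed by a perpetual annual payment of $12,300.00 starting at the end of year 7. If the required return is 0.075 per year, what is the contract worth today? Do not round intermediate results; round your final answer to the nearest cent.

PV of 6-year annuity: $34,700.00 × [1 − (1+0.075)^−6] / 0.075 = 162876.47079
Perpetuity value at year 6: $12,300.00 / 0.075 = 164000.00000
PV of perpetuity: 164000.00000 / (1+0.075)^6 = 106265.68903
Total PV = 162876.47079 + 106265.68903 = 269142.15982

$269142.16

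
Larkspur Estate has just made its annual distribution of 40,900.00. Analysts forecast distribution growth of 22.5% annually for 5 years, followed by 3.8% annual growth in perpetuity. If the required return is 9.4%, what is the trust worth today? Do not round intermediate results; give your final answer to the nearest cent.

1625321.05

D_1 = 50102.50000
D_2 = 61375.56250
D_3 = 75185.06406
D_4 = 92101.70348
D_5 = 112824.58676
Terminal value at year 5: TV = D_5×(1+g_2)/(r−g_2) = 117111.92106/0.056 = 2091284.30456
P_0 = D_1/(1+r)^1 + D_2/(1+r)^2 + D_3/(1+r)^3 + D_4/(1+r)^4 + D_5/(1+r)^5 + TV/(1+r)^5
    = 45797.53199 + 51281.51434 + 57422.17100 + 64298.13480 + 71997.45441 + 1334524.24432 = 1625321.05087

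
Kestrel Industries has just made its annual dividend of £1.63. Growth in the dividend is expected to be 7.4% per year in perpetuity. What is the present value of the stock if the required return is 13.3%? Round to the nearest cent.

D₁ = D₀ × (1 + g) = £1.63 × 1.074 = £1.7506
Growing perpetuity: P = D₁ / (r − g) = £1.7506 / (0.133 − 0.074) = £29.67

£29.67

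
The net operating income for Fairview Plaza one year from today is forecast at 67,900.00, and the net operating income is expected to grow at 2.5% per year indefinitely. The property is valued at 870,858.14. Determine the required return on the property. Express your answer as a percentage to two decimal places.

P = D₁/(r − g) ⇒ r = D₁/P + g = 67,900.0000/870,858.14 + 0.025 = 0.077969 + 0.025 = 0.102969

10.30%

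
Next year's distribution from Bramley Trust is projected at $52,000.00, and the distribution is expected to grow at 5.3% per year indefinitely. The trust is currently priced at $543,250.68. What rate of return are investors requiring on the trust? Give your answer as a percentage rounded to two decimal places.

14.87%

P = D₁/(r − g) ⇒ r = D₁/P + g = $52,000.0000/$543,250.68 + 0.053 = 0.095720 + 0.053 = 0.148720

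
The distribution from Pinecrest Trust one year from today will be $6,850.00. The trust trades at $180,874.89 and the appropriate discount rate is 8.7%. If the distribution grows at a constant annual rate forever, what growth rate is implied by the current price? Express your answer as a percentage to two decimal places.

P = D₁/(r−g) ⇒ g = r − D₁/P = 0.087 − $6,850.00/$180,874.89 = 0.049129

4.91%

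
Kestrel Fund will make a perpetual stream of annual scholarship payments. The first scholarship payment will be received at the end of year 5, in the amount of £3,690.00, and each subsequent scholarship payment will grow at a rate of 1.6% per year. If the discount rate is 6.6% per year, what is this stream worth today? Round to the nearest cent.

Value at end of year 4: C₁ / (r − g) = £3,690.00 / (0.066 − 0.016) = £73,800.0000
Discount to today: PV = £73,800.0000 / (1 + 0.066)^4 = £73,800.0000 / 1.291305 = £57,151.49

£57151.49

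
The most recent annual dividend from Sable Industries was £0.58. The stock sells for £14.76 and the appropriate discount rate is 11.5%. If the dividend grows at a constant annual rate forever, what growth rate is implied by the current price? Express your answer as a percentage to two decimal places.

P = D₀(1+g)/(r−g) ⇒ P(r−g) = D₀(1+g) ⇒ g(P+D₀) = P·r − D₀
g = (P·r − D₀)/(P + D₀) = (£14.76×0.115 − £0.58) / (£14.76 + £0.58) = 0.072842

7.28%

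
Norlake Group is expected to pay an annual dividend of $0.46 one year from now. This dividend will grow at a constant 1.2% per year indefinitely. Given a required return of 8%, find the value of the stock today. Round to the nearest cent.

Growing perpetuity: P = D₁ / (r − g) = $0.4600 / (0.08 − 0.012) = $6.76

$6.76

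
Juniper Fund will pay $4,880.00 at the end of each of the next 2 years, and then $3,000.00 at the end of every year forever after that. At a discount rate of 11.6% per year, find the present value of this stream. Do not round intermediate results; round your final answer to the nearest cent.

$29056.14

PV of 2-year annuity: $4,880.00 × [1 − (1+0.116)^−2] / 0.116 = 8291.00346
Perpetuity value at year 2: $3,000.00 / 0.116 = 25862.06897
PV of perpetuity: 25862.06897 / (1+0.116)^2 = 20765.14061
Total PV = 8291.00346 + 20765.14061 = 29056.14407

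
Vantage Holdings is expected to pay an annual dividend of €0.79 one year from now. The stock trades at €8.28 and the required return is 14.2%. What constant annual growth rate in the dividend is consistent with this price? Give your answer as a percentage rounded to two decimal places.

4.66%

P = D₁/(r−g) ⇒ g = r − D₁/P = 0.142 − €0.79/€8.28 = 0.046589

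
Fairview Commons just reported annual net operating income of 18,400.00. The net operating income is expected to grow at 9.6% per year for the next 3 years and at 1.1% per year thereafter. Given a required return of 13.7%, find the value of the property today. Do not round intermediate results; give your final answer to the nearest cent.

D_1 = 20166.40000
D_2 = 22102.37440
D_3 = 24224.20234
Terminal value at year 3: TV = D_3×(1+g_2)/(r−g_2) = 24490.66857/0.126 = 194370.38546
P_0 = D_1/(1+r)^1 + D_2/(1+r)^2 + D_3/(1+r)^3 + TV/(1+r)^3
    = 17736.49956 + 17096.92482 + 16480.41302 + 132235.69492 = 183549.53232

183549.53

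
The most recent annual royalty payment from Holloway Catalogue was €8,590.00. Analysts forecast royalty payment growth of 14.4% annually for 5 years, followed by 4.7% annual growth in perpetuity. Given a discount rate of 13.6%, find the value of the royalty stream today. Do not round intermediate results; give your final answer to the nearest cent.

D_1 = 9826.96000
D_2 = 11242.04224
D_3 = 12860.89632
D_4 = 14712.86539
D_5 = 16831.51801
Terminal value at year 5: TV = D_5×(1+g_2)/(r−g_2) = 17622.59936/0.089 = 198006.73434
P_0 = D_1/(1+r)^1 + D_2/(1+r)^2 + D_3/(1+r)^3 + D_4/(1+r)^4 + D_5/(1+r)^5 + TV/(1+r)^5
    = 8650.49296 + 8711.41192 + 8772.75989 + 8834.53989 + 8896.75496 + 104661.82523 = 148527.78486

€148527.78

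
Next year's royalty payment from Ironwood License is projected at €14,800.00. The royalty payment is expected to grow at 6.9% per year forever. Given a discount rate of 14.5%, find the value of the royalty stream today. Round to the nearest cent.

€194736.84

Growing perpetuity: P = D₁ / (r − g) = €14,800.0000 / (0.145 − 0.069) = €194,736.84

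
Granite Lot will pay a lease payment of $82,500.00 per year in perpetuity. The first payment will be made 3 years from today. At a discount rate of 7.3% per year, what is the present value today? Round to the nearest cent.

Value at end of year 2: C / r = $82,500.00 / 0.073 = $1,130,136.9863
Discount to today: PV = $1,130,136.9863 / (1 + 0.073)^2 = $1,130,136.9863 / 1.151329 = $981,593.43

$981593.43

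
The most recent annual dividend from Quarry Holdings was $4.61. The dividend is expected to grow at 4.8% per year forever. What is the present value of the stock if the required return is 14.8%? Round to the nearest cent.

D₁ = D₀ × (1 + g) = $4.61 × 1.048 = $4.8313
Growing perpetuity: P = D₁ / (r − g) = $4.8313 / (0.148 − 0.048) = $48.31

$48.31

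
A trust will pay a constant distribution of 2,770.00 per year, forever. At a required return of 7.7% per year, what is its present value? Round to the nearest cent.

35974.03

Level perpetuity: PV = C / r = 2,770.00 / 0.077 = 35,974.03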